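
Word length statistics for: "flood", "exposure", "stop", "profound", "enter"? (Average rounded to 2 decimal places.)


Lengths: "flood"=5, "exposure"=8, "stop"=4, "profound"=8, "enter"=5
Sum = 30, Count = 5
Average = 30/5 = 6.00
= avg=6.00, min=4, max=8


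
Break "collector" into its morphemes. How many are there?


Word: "collector"
Morphemes: collect | -or
Each morpheme carries meaning
= 2 morphemes


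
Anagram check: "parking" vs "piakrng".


Word 1: "parking" → sorted: agiknpr
Word 2: "piakrng" → sorted: agiknpr
Same letters? agiknpr == agiknpr
Anagram = Yes


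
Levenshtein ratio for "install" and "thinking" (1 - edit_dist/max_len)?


Word 1: "install" (length 7)
Word 2: "thinking" (length 8)
One optimal edit sequence:
  1. insert 't'  (+1)
  2. insert 'h'  (+1)
  3. keep 'i'
  4. keep 'n'
  5. delete 's'  (+1)
  6. substitute 't' -> 'k'  (+1)
  7. substitute 'a' -> 'i'  (+1)
  8. substitute 'l' -> 'n'  (+1)
  9. substitute 'l' -> 'g'  (+1)
Edit distance = 7
Max length = max(7, 8) = 8
Similarity = 1 - 7/8
= 0.1250


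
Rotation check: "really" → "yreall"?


Word: "really", Candidate: "yreall"
Method: check if candidate is substring of word+word
"reallyreally" contains "yreall"? Yes
Is rotation = Yes


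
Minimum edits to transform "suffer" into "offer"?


Word 1: "suffer" (length 6)
Word 2: "offer" (length 5)
One optimal edit sequence (insert/delete/substitute each cost 1):
  1. delete 's'  (+1)
  2. substitute 'u' -> 'o'  (+1)
  3. keep 'f'
  4. keep 'f'
  5. keep 'e'
  6. keep 'r'
Total edit operations: 2
Edit distance = 2


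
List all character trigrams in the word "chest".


Word: "chest" (length 5)
Number of trigrams = 5 - 3 + 1 = 3
  Position 0: "che"
  Position 1: "hes"
  Position 2: "est"
Trigrams = "che", "hes", "est"


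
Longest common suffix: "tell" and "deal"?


Word 1: "tell"
Word 2: "deal"
Comparing from end:
  Pos -1: 'l' == 'l'
  Pos -2: 'l' != 'a' (stop)
LCS = "l" (length 1)


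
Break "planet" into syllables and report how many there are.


Word: "planet"
Syllable breakdown: plan · et
Counting: 2 parts
= 2 syllables


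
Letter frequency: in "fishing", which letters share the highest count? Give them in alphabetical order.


Word: "fishing"
Letter counts:
  'f': 1
  'g': 1
  'h': 1
  'i': 2
  'n': 1
  's': 1
Maximum count = 2
Most frequent = 'i' (2 times each)


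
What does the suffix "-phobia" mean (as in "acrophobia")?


Suffix: -phobia
As in: acrophobia -> acro- + -phobia
Meaning = fear of


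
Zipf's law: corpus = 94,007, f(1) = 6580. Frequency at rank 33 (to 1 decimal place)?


Zipf's law: f(r) = f(1) / r
f(1) = 6580
f(33) = 6580 / 33
= 199.4 occurrences


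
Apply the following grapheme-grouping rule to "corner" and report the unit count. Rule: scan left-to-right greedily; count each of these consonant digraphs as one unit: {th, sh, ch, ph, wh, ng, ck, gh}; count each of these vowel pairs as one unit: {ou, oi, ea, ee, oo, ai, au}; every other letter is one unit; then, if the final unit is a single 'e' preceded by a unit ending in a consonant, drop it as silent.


Word: "corner" (6 letters)
Left-to-right scan:
  1. 'c' (letter)
  2. 'o' (letter)
  3. 'r' (letter)
  4. 'n' (letter)
  5. 'e' (letter)
  6. 'r' (letter)
Units from scan: 6
Sound units = 6 units


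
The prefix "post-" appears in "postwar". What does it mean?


Prefix: post-
Example: postwar = post- + war
Meaning = after


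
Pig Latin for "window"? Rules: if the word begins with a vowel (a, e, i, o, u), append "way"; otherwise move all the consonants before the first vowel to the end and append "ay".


Word: "window"
Starts with consonant(s) → move to end, add 'ay'
Consonant cluster: "w"
Pig Latin = "indowway"


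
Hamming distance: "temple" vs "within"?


Comparing character by character (same length = 6):
  Pos 0: 't' vs 'w' !=
  Pos 1: 'e' vs 'i' !=
  Pos 2: 'm' vs 't' !=
  Pos 3: 'p' vs 'h' !=
  Pos 4: 'l' vs 'i' !=
  Pos 5: 'e' vs 'n' !=
Hamming distance = 6


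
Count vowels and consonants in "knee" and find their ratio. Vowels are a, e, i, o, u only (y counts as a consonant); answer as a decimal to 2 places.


Word: "knee"
Vowels (a,e,i,o,u): 2
Consonants: 2
Ratio = 2/2
= 1.00


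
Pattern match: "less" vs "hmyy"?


Pattern of "less": [0, 1, 2, 2]
Pattern of "hmyy": [0, 1, 2, 2]
Patterns match
Same pattern = Yes


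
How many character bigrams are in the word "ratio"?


Word: "ratio" (length 5)
Number of 2-grams = length - 2 + 1 = 5 - 2 + 1
= 4


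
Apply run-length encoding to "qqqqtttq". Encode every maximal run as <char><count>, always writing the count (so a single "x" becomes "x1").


String: "qqqqtttq"
Scanning for consecutive runs:
  'q' x 4
  't' x 3
  'q' x 1
RLE = "q4t3q1"


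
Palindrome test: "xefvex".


Word: "xefvex"
Reversed: "xevfex"
Forward == Backward? xefvex != xevfex
Palindrome = No


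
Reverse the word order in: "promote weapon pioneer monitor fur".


Original: "promote weapon pioneer monitor fur"
Words (1..n): promote | weapon | pioneer | monitor | fur
Reversed (n..1): fur | monitor | pioneer | weapon | promote
Result = "fur monitor pioneer weapon promote"


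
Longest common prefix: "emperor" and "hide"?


Word 1: "emperor"
Word 2: "hide"
Comparing from start:
  Pos 0: 'e' != 'h' (stop)
LCP = "" (length 0)


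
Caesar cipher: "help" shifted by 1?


Word: "help"
Shift: 1
Each letter → (letter + shift) mod 26:
  'h' (7) + 1 = 8 → 'i'
  'e' (4) + 1 = 5 → 'f'
  'l' (11) + 1 = 12 → 'm'
  'p' (15) + 1 = 16 → 'q'
Result = "ifmq"


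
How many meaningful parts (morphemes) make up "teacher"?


Word: "teacher"
Morphemes: teach / -er
Each morpheme carries meaning
= 2 morphemes


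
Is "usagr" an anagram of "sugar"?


Word 1: "sugar" → sorted: agrsu
Word 2: "usagr" → sorted: agrsu
Same letters? agrsu == agrsu
Anagram = Yes


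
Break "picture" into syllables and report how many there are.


Word: "picture"
Syllable breakdown: pic · ture
Counting: 2 parts
= 2 syllables


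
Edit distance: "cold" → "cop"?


Word 1: "cold" (length 4)
Word 2: "cop" (length 3)
One optimal edit sequence (insert/delete/substitute each cost 1):
  1. keep 'c'
  2. keep 'o'
  3. delete 'l'  (+1)
  4. substitute 'd' -> 'p'  (+1)
Total edit operations: 2
Edit distance = 2


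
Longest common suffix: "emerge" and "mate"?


Word 1: "emerge"
Word 2: "mate"
Comparing from end:
  Pos -1: 'e' == 'e'
  Pos -2: 'g' != 't' (stop)
LCS = "e" (length 1)


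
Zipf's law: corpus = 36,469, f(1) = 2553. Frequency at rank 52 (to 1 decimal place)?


Zipf's law: f(r) = f(1) / r
f(1) = 2553
f(52) = 2553 / 52
= 49.1 occurrences


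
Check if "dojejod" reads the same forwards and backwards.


Word: "dojejod"
Reversed: "dojejod"
Forward == Backward? dojejod == dojejod
Palindrome = Yes


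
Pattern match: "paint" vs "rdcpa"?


Pattern of "paint": [0, 1, 2, 3, 4]
Pattern of "rdcpa": [0, 1, 2, 3, 4]
Patterns match
Same pattern = Yes


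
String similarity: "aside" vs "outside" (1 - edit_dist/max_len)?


Word 1: "aside" (length 5)
Word 2: "outside" (length 7)
One optimal edit sequence:
  1. insert 'o'  (+1)
  2. insert 'u'  (+1)
  3. substitute 'a' -> 't'  (+1)
  4. keep 's'
  5. keep 'i'
  6. keep 'd'
  7. keep 'e'
Edit distance = 3
Max length = max(5, 7) = 7
Similarity = 1 - 3/7
= 0.5714


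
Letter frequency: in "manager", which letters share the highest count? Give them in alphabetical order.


Word: "manager"
Letter counts:
  'a': 2
  'e': 1
  'g': 1
  'm': 1
  'n': 1
  'r': 1
Maximum count = 2
Most frequent = 'a' (2 times each)


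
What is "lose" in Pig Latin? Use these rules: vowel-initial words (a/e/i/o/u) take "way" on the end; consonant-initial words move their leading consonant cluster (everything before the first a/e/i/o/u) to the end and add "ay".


Word: "lose"
Starts with consonant(s) → move to end, add 'ay'
Consonant cluster: "l"
Pig Latin = "oselay"


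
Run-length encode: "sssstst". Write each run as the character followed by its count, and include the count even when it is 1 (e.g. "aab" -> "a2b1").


String: "sssstst"
Scanning for consecutive runs:
  's' x 4
  't' x 1
  's' x 1
  't' x 1
RLE = "s4t1s1t1"


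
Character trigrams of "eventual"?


Word: "eventual" (length 8)
Number of trigrams = 8 - 3 + 1 = 6
  Position 0: "eve"
  Position 1: "ven"
  Position 2: "ent"
  Position 3: "ntu"
  Position 4: "tua"
  Position 5: "ual"
Trigrams = "eve", "ven", "ent", "ntu", "tua", "ual"


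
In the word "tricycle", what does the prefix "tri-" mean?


Prefix: tri-
Example: tricycle = tri- + cycle
Meaning = three


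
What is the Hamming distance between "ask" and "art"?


Comparing character by character (same length = 3):
  Pos 0: 'a' vs 'a' =
  Pos 1: 's' vs 'r' !=
  Pos 2: 'k' vs 't' !=
Hamming distance = 2


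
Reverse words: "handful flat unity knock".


Original: "handful flat unity knock"
Words (1..n): handful | flat | unity | knock
Reversed (n..1): knock | unity | flat | handful
Result = "knock unity flat handful"


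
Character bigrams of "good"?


Word: "good" (length 4)
Number of bigrams = 4 - 2 + 1 = 3
  Position 0: "go"
  Position 1: "oo"
  Position 2: "od"
Bigrams = "go", "oo", "od"


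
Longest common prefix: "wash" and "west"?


Word 1: "wash"
Word 2: "west"
Comparing from start:
  Pos 0: 'w' == 'w'
  Pos 1: 'a' != 'e' (stop)
LCP = "w" (length 1)


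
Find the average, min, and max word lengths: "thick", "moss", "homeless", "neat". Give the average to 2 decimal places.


Lengths: "thick"=5, "moss"=4, "homeless"=8, "neat"=4
Sum = 21, Count = 4
Average = 21/4 = 5.25
= avg=5.25, min=4, max=8


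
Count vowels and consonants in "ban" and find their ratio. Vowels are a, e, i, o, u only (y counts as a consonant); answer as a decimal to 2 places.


Word: "ban"
Vowels (a,e,i,o,u): 1
Consonants: 2
Ratio = 1/2
= 0.50


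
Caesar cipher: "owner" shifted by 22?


Word: "owner"
Shift: 22
Each letter → (letter + shift) mod 26:
  'o' (14) + 22 = 10 → 'k'
  'w' (22) + 22 = 18 → 's'
  'n' (13) + 22 = 9 → 'j'
  'e' (4) + 22 = 0 → 'a'
  'r' (17) + 22 = 13 → 'n'
Result = "ksjan"


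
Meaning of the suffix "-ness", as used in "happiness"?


Suffix: -ness
Example: happiness (happy + -ness, with a spelling change)
Meaning = state of being


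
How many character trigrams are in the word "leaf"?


Word: "leaf" (length 4)
Number of 3-grams = length - 3 + 1 = 4 - 3 + 1
= 2


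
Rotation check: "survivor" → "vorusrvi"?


Word: "survivor", Candidate: "vorusrvi"
Method: check if candidate is substring of word+word
"survivorsurvivor" contains "vorusrvi"? No
Is rotation = No


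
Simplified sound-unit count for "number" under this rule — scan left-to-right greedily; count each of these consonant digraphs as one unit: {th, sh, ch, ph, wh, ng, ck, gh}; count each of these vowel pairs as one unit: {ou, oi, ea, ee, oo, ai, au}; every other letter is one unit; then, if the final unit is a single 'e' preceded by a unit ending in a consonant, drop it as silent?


Word: "number" (6 letters)
Left-to-right scan:
  1. 'n' (letter)
  2. 'u' (letter)
  3. 'm' (letter)
  4. 'b' (letter)
  5. 'e' (letter)
  6. 'r' (letter)
Units from scan: 6
Sound units = 6 units


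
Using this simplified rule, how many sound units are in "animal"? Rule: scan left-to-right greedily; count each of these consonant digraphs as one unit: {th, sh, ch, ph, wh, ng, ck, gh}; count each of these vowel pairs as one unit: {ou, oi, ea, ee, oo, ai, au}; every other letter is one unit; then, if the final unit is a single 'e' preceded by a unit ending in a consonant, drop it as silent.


Word: "animal" (6 letters)
Left-to-right scan:
  (1) 'a' (letter)
  (2) 'n' (letter)
  (3) 'i' (letter)
  (4) 'm' (letter)
  (5) 'a' (letter)
  (6) 'l' (letter)
Units from scan: 6
Sound units = 6 units


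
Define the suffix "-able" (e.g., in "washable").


Suffix: -able
Example: washable (wash + -able)
Meaning = capable of


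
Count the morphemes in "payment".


Word: "payment"
Morphemes: pay / -ment
Each morpheme carries meaning
= 2 morphemes


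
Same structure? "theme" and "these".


Pattern of "theme": [0, 1, 2, 3, 2]
Pattern of "these": [0, 1, 2, 3, 2]
Patterns match
Same pattern = Yes


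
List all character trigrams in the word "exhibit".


Word: "exhibit" (length 7)
Number of trigrams = 7 - 3 + 1 = 5
  Position 0: "exh"
  Position 1: "xhi"
  Position 2: "hib"
  Position 3: "ibi"
  Position 4: "bit"
Trigrams = "exh", "xhi", "hib", "ibi", "bit"


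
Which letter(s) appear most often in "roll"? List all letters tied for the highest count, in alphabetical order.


Word: "roll"
Letter counts:
  'l': 2
  'o': 1
  'r': 1
Maximum count = 2
Most frequent = 'l' (2 times each)


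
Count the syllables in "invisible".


Word: "invisible"
Syllable breakdown: in / vis / i / ble
Counting: 4 parts
= 4 syllables


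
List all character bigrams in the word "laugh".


Word: "laugh" (length 5)
Number of bigrams = 5 - 2 + 1 = 4
  Position 0: "la"
  Position 1: "au"
  Position 2: "ug"
  Position 3: "gh"
Bigrams = "la", "au", "ug", "gh"


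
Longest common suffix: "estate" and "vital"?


Word 1: "estate"
Word 2: "vital"
Comparing from end:
  Pos -1: 'e' != 'l' (stop)
LCS = "" (length 0)


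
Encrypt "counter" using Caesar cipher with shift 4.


Word: "counter"
Shift: 4
Each letter → (letter + shift) mod 26:
  'c' (2) + 4 = 6 → 'g'
  'o' (14) + 4 = 18 → 's'
  'u' (20) + 4 = 24 → 'y'
  'n' (13) + 4 = 17 → 'r'
  't' (19) + 4 = 23 → 'x'
  'e' (4) + 4 = 8 → 'i'
  'r' (17) + 4 = 21 → 'v'
Result = "gsyrxiv"


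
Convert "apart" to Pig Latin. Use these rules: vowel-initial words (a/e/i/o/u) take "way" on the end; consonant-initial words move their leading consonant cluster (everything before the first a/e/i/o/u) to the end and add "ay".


Word: "apart"
Starts with vowel → add 'way'
Pig Latin = "apartway"


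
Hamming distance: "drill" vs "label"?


Comparing character by character (same length = 5):
  Pos 0: 'd' vs 'l' !=
  Pos 1: 'r' vs 'a' !=
  Pos 2: 'i' vs 'b' !=
  Pos 3: 'l' vs 'e' !=
  Pos 4: 'l' vs 'l' =
Hamming distance = 4


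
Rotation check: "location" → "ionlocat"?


Word: "location", Candidate: "ionlocat"
Method: check if candidate is substring of word+word
"locationlocation" contains "ionlocat"? Yes
Is rotation = Yes


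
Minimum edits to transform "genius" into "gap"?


Word 1: "genius" (length 6)
Word 2: "gap" (length 3)
One optimal edit sequence (insert/delete/substitute each cost 1):
  1. keep 'g'
  2. delete 'e'  (+1)
  3. delete 'n'  (+1)
  4. delete 'i'  (+1)
  5. substitute 'u' -> 'a'  (+1)
  6. substitute 's' -> 'p'  (+1)
Total edit operations: 5
Edit distance = 5


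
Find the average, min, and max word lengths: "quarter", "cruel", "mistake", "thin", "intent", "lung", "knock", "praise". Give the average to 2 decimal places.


Lengths: "quarter"=7, "cruel"=5, "mistake"=7, "thin"=4, "intent"=6, "lung"=4, "knock"=5, "praise"=6
Sum = 44, Count = 8
Average = 44/8 = 5.50
= avg=5.50, min=4, max=7


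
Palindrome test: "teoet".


Word: "teoet"
Reversed: "teoet"
Forward == Backward? teoet == teoet
Palindrome = Yes


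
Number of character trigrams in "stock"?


Word: "stock" (length 5)
Number of 3-grams = length - 3 + 1 = 5 - 3 + 1
= 3


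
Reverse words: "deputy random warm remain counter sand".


Original: "deputy random warm remain counter sand"
Words (1..n): deputy | random | warm | remain | counter | sand
Reversed (n..1): sand | counter | remain | warm | random | deputy
Result = "sand counter remain warm random deputy"


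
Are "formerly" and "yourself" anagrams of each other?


Word 1: "formerly" → sorted: eflmorry
Word 2: "yourself" → sorted: eflorsuy
Same letters? eflmorry != eflorsuy
Anagram = No


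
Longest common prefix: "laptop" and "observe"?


Word 1: "laptop"
Word 2: "observe"
Comparing from start:
  Pos 0: 'l' != 'o' (stop)
LCP = "" (length 0)


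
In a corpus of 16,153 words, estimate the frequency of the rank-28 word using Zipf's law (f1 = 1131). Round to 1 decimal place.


Zipf's law: f(r) = f(1) / r
f(1) = 1131
f(28) = 1131 / 28
= 40.4 occurrences


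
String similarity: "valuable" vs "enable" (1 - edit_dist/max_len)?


Word 1: "valuable" (length 8)
Word 2: "enable" (length 6)
One optimal edit sequence:
  1. delete 'v'  (+1)
  2. delete 'a'  (+1)
  3. substitute 'l' -> 'e'  (+1)
  4. substitute 'u' -> 'n'  (+1)
  5. keep 'a'
  6. keep 'b'
  7. keep 'l'
  8. keep 'e'
Edit distance = 4
Max length = max(8, 6) = 8
Similarity = 1 - 4/8
= 0.5000


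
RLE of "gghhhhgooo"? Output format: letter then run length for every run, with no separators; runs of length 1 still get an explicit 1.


String: "gghhhhgooo"
Scanning for consecutive runs:
  'g' x 2
  'h' x 4
  'g' x 1
  'o' x 3
RLE = "g2h4g1o3"


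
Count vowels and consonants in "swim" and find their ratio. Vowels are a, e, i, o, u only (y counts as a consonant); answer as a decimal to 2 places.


Word: "swim"
Vowels (a,e,i,o,u): 1
Consonants: 3
Ratio = 1/3
= 0.33


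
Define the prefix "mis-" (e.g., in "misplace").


Prefix: mis-
As in: misplace -> mis- + place
Meaning = wrongly


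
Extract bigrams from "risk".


Word: "risk" (length 4)
Number of bigrams = 4 - 2 + 1 = 3
  Position 0: "ri"
  Position 1: "is"
  Position 2: "sk"
Bigrams = "ri", "is", "sk"


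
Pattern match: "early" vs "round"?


Pattern of "early": [0, 1, 2, 3, 4]
Pattern of "round": [0, 1, 2, 3, 4]
Patterns match
Same pattern = Yes


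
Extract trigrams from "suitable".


Word: "suitable" (length 8)
Number of trigrams = 8 - 3 + 1 = 6
  Position 0: "sui"
  Position 1: "uit"
  Position 2: "ita"
  Position 3: "tab"
  Position 4: "abl"
  Position 5: "ble"
Trigrams = "sui", "uit", "ita", "tab", "abl", "ble"


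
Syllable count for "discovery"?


Word: "discovery"
Syllable breakdown: dis · cov · er · y
Counting: 4 parts
= 4 syllables


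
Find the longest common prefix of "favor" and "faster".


Word 1: "favor"
Word 2: "faster"
Comparing from start:
  Pos 0: 'f' == 'f'
  Pos 1: 'a' == 'a'
  Pos 2: 'v' != 's' (stop)
LCP = "fa" (length 2)


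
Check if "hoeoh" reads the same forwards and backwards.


Word: "hoeoh"
Reversed: "hoeoh"
Forward == Backward? hoeoh == hoeoh
Palindrome = Yes


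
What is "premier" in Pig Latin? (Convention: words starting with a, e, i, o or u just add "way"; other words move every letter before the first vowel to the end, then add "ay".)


Word: "premier"
Starts with consonant(s) → move to end, add 'ay'
Consonant cluster: "pr"
Pig Latin = "emierpray"


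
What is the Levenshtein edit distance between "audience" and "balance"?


Word 1: "audience" (length 8)
Word 2: "balance" (length 7)
One optimal edit sequence (insert/delete/substitute each cost 1):
  1. delete 'a'  (+1)
  2. substitute 'u' -> 'b'  (+1)
  3. substitute 'd' -> 'a'  (+1)
  4. substitute 'i' -> 'l'  (+1)
  5. substitute 'e' -> 'a'  (+1)
  6. keep 'n'
  7. keep 'c'
  8. keep 'e'
Total edit operations: 5
Edit distance = 5


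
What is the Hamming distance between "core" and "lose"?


Comparing character by character (same length = 4):
  Pos 0: 'c' vs 'l' !=
  Pos 1: 'o' vs 'o' =
  Pos 2: 'r' vs 's' !=
  Pos 3: 'e' vs 'e' =
Hamming distance = 2


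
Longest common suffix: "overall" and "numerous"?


Word 1: "overall"
Word 2: "numerous"
Comparing from end:
  Pos -1: 'l' != 's' (stop)
LCS = "" (length 0)


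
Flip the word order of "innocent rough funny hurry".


Original: "innocent rough funny hurry"
Words (1..n): innocent | rough | funny | hurry
Reversed (n..1): hurry | funny | rough | innocent
Result = "hurry funny rough innocent"


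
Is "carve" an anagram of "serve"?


Word 1: "serve" → sorted: eersv
Word 2: "carve" → sorted: acerv
Same letters? eersv != acerv
Anagram = No


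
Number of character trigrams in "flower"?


Word: "flower" (length 6)
Number of 3-grams = length - 3 + 1 = 6 - 3 + 1
= 4


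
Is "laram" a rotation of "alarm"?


Word: "alarm", Candidate: "laram"
Method: check if candidate is substring of word+word
"alarmalarm" contains "laram"? No
Is rotation = No


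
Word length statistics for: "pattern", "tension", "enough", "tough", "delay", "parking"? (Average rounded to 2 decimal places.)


Lengths: "pattern"=7, "tension"=7, "enough"=6, "tough"=5, "delay"=5, "parking"=7
Sum = 37, Count = 6
Average = 37/6 = 6.17
= avg=6.17, min=5, max=7


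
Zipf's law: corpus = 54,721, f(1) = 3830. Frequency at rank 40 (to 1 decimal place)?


Zipf's law: f(r) = f(1) / r
f(1) = 3830
f(40) = 3830 / 40
= 95.8 occurrences


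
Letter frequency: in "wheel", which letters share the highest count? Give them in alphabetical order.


Word: "wheel"
Letter counts:
  'e': 2
  'h': 1
  'l': 1
  'w': 1
Maximum count = 2
Most frequent = 'e' (2 times each)


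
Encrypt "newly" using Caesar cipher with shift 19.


Word: "newly"
Shift: 19
Each letter → (letter + shift) mod 26:
  'n' (13) + 19 = 6 → 'g'
  'e' (4) + 19 = 23 → 'x'
  'w' (22) + 19 = 15 → 'p'
  'l' (11) + 19 = 4 → 'e'
  'y' (24) + 19 = 17 → 'r'
Result = "gxper"


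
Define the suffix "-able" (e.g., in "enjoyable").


Suffix: -able
Example: enjoyable (enjoy + -able)
Meaning = capable of


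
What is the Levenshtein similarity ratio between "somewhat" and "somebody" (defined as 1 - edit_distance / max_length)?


Word 1: "somewhat" (length 8)
Word 2: "somebody" (length 8)
One optimal edit sequence:
  1. keep 's'
  2. keep 'o'
  3. keep 'm'
  4. keep 'e'
  5. substitute 'w' -> 'b'  (+1)
  6. substitute 'h' -> 'o'  (+1)
  7. substitute 'a' -> 'd'  (+1)
  8. substitute 't' -> 'y'  (+1)
Edit distance = 4
Max length = max(8, 8) = 8
Similarity = 1 - 4/8
= 0.5000


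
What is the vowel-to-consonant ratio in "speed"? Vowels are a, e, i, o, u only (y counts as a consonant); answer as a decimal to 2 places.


Word: "speed"
Vowels (a,e,i,o,u): 2
Consonants: 3
Ratio = 2/3
= 0.67


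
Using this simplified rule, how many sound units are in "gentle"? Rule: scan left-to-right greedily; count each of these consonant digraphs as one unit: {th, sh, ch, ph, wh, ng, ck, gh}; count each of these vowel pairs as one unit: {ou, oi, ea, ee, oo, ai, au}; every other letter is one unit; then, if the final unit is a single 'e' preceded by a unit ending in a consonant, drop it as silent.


Word: "gentle" (6 letters)
Left-to-right scan:
  (1) 'g' (letter)
  (2) 'e' (letter)
  (3) 'n' (letter)
  (4) 't' (letter)
  (5) 'l' (letter)
  (6) 'e' (letter)
Units from scan: 6
Final unit is 'e' after a consonant -> drop as silent (-1)
Sound units = 5 units


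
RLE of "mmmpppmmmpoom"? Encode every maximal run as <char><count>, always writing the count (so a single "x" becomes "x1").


String: "mmmpppmmmpoom"
Scanning for consecutive runs:
  'm' x 3
  'p' x 3
  'm' x 3
  'p' x 1
  'o' x 2
  'm' x 1
RLE = "m3p3m3p1o2m1"


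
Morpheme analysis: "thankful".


Word: "thankful"
Morphemes: thank + -ful
Each morpheme carries meaning
= 2 morphemes


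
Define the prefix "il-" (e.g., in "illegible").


Prefix: il-
Example: illegible (il- + legible)
Meaning = not


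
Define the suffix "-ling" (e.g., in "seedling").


Suffix: -ling
Example: seedling (seed + -ling)
Meaning = small / young


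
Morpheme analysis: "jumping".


Word: "jumping"
Morphemes: jump + -ing
Each morpheme carries meaning
= 2 morphemes


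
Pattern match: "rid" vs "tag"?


Pattern of "rid": [0, 1, 2]
Pattern of "tag": [0, 1, 2]
Patterns match
Same pattern = Yes


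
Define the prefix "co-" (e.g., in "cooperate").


Prefix: co-
Example: cooperate (co- + operate)
Meaning = together


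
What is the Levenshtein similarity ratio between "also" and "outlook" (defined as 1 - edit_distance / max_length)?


Word 1: "also" (length 4)
Word 2: "outlook" (length 7)
One optimal edit sequence:
  1. insert 'o'  (+1)
  2. insert 'u'  (+1)
  3. substitute 'a' -> 't'  (+1)
  4. keep 'l'
  5. substitute 's' -> 'o'  (+1)
  6. keep 'o'
  7. insert 'k'  (+1)
Edit distance = 5
Max length = max(4, 7) = 7
Similarity = 1 - 5/7
= 0.2857


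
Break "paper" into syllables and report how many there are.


Word: "paper"
Syllable breakdown: pa · per
Counting: 2 parts
= 2 syllables


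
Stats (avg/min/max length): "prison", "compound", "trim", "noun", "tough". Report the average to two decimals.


Lengths: "prison"=6, "compound"=8, "trim"=4, "noun"=4, "tough"=5
Sum = 27, Count = 5
Average = 27/5 = 5.40
= avg=5.40, min=4, max=8


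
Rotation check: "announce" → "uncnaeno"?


Word: "announce", Candidate: "uncnaeno"
Method: check if candidate is substring of word+word
"announceannounce" contains "uncnaeno"? No
Is rotation = No


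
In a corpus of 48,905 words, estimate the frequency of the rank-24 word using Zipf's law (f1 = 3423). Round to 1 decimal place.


Zipf's law: f(r) = f(1) / r
f(1) = 3423
f(24) = 3423 / 24
= 142.6 occurrences


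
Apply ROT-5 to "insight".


Word: "insight"
Shift: 5
Each letter → (letter + shift) mod 26:
  'i' (8) + 5 = 13 → 'n'
  'n' (13) + 5 = 18 → 's'
  's' (18) + 5 = 23 → 'x'
  'i' (8) + 5 = 13 → 'n'
  'g' (6) + 5 = 11 → 'l'
  'h' (7) + 5 = 12 → 'm'
  't' (19) + 5 = 24 → 'y'
Result = "nsxnlmy"


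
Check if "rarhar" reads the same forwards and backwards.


Word: "rarhar"
Reversed: "rahrar"
Forward == Backward? rarhar != rahrar
Palindrome = No


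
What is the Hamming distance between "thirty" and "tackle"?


Comparing character by character (same length = 6):
  Pos 0: 't' vs 't' =
  Pos 1: 'h' vs 'a' !=
  Pos 2: 'i' vs 'c' !=
  Pos 3: 'r' vs 'k' !=
  Pos 4: 't' vs 'l' !=
  Pos 5: 'y' vs 'e' !=
Hamming distance = 5


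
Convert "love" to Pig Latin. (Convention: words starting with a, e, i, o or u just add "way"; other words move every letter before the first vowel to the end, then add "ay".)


Word: "love"
Starts with consonant(s) → move to end, add 'ay'
Consonant cluster: "l"
Pig Latin = "ovelay"


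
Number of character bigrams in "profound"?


Word: "profound" (length 8)
Number of 2-grams = length - 2 + 1 = 8 - 2 + 1
= 7


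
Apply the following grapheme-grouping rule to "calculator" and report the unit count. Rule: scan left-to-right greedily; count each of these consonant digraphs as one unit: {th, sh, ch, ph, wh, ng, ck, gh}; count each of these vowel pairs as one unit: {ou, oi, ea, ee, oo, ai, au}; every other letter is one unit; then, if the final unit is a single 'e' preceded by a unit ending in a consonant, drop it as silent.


Word: "calculator" (10 letters)
Left-to-right scan:
  1. 'c' (letter)
  2. 'a' (letter)
  3. 'l' (letter)
  4. 'c' (letter)
  5. 'u' (letter)
  6. 'l' (letter)
  7. 'a' (letter)
  8. 't' (letter)
  9. 'o' (letter)
  10. 'r' (letter)
Units from scan: 10
Sound units = 10 units


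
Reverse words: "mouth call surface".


Original: "mouth call surface"
Words (1..n): mouth | call | surface
Reversed (n..1): surface | call | mouth
Result = "surface call mouth"


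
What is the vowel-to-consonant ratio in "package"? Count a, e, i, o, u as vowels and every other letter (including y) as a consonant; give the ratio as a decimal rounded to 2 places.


Word: "package"
Vowels (a,e,i,o,u): 3
Consonants: 4
Ratio = 3/4
= 0.75


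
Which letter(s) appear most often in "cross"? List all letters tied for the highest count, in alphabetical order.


Word: "cross"
Letter counts:
  'c': 1
  'o': 1
  'r': 1
  's': 2
Maximum count = 2
Most frequent = 's' (2 times each)


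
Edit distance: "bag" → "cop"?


Word 1: "bag" (length 3)
Word 2: "cop" (length 3)
One optimal edit sequence (insert/delete/substitute each cost 1):
  1. substitute 'b' -> 'c'  (+1)
  2. substitute 'a' -> 'o'  (+1)
  3. substitute 'g' -> 'p'  (+1)
Total edit operations: 3
Edit distance = 3


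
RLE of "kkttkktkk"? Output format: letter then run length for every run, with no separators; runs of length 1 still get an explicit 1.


String: "kkttkktkk"
Scanning for consecutive runs:
  'k' x 2
  't' x 2
  'k' x 2
  't' x 1
  'k' x 2
RLE = "k2t2k2t1k2"


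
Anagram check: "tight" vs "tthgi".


Word 1: "tight" → sorted: ghitt
Word 2: "tthgi" → sorted: ghitt
Same letters? ghitt == ghitt
Anagram = Yes


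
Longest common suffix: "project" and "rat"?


Word 1: "project"
Word 2: "rat"
Comparing from end:
  Pos -1: 't' == 't'
  Pos -2: 'c' != 'a' (stop)
LCS = "t" (length 1)


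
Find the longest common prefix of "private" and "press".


Word 1: "private"
Word 2: "press"
Comparing from start:
  Pos 0: 'p' == 'p'
  Pos 1: 'r' == 'r'
  Pos 2: 'i' != 'e' (stop)
LCP = "pr" (length 2)


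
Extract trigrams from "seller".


Word: "seller" (length 6)
Number of trigrams = 6 - 3 + 1 = 4
  Position 0: "sel"
  Position 1: "ell"
  Position 2: "lle"
  Position 3: "ler"
Trigrams = "sel", "ell", "lle", "ler"


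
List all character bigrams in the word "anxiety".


Word: "anxiety" (length 7)
Number of bigrams = 7 - 2 + 1 = 6
  Position 0: "an"
  Position 1: "nx"
  Position 2: "xi"
  Position 3: "ie"
  Position 4: "et"
  Position 5: "ty"
Bigrams = "an", "nx", "xi", "ie", "et", "ty"


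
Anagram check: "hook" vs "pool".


Word 1: "hook" → sorted: hkoo
Word 2: "pool" → sorted: loop
Same letters? hkoo != loop
Anagram = No


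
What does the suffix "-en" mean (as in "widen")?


Suffix: -en
Example: widen (wide + -en, with a spelling change)
Meaning = to make / become


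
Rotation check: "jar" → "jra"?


Word: "jar", Candidate: "jra"
Method: check if candidate is substring of word+word
"jarjar" contains "jra"? No
Is rotation = No


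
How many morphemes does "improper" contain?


Word: "improper"
Morphemes: im- | proper
Each morpheme carries meaning
= 2 morphemes


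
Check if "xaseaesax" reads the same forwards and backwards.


Word: "xaseaesax"
Reversed: "xaseaesax"
Forward == Backward? xaseaesax == xaseaesax
Palindrome = Yes


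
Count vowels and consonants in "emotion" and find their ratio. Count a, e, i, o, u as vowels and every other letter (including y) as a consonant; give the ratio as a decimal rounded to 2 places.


Word: "emotion"
Vowels (a,e,i,o,u): 4
Consonants: 3
Ratio = 4/3
= 1.33


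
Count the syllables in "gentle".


Word: "gentle"
Syllable breakdown: gen / tle
Counting: 2 parts
= 2 syllables


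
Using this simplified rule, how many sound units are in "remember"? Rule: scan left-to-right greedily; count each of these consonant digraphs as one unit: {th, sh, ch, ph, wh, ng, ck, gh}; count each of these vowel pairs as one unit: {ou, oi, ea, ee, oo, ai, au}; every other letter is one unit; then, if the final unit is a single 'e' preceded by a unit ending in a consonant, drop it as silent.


Word: "remember" (8 letters)
Left-to-right scan:
  1. 'r' (letter)
  2. 'e' (letter)
  3. 'm' (letter)
  4. 'e' (letter)
  5. 'm' (letter)
  6. 'b' (letter)
  7. 'e' (letter)
  8. 'r' (letter)
Units from scan: 8
Sound units = 8 units


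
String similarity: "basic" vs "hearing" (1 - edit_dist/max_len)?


Word 1: "basic" (length 5)
Word 2: "hearing" (length 7)
One optimal edit sequence:
  1. insert 'h'  (+1)
  2. substitute 'b' -> 'e'  (+1)
  3. keep 'a'
  4. substitute 's' -> 'r'  (+1)
  5. keep 'i'
  6. insert 'n'  (+1)
  7. substitute 'c' -> 'g'  (+1)
Edit distance = 5
Max length = max(5, 7) = 7
Similarity = 1 - 5/7
= 0.2857


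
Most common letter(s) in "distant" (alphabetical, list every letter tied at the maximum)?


Word: "distant"
Letter counts:
  'a': 1
  'd': 1
  'i': 1
  'n': 1
  's': 1
  't': 2
Maximum count = 2
Most frequent = 't' (2 times each)


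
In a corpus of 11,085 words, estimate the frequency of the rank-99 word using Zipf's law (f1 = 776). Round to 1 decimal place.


Zipf's law: f(r) = f(1) / r
f(1) = 776
f(99) = 776 / 99
= 7.8 occurrences


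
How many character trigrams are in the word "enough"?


Word: "enough" (length 6)
Number of 3-grams = length - 3 + 1 = 6 - 3 + 1
= 4


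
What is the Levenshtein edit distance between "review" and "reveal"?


Word 1: "review" (length 6)
Word 2: "reveal" (length 6)
One optimal edit sequence (insert/delete/substitute each cost 1):
  1. keep 'r'
  2. keep 'e'
  3. keep 'v'
  4. substitute 'i' -> 'e'  (+1)
  5. substitute 'e' -> 'a'  (+1)
  6. substitute 'w' -> 'l'  (+1)
Total edit operations: 3
Edit distance = 3


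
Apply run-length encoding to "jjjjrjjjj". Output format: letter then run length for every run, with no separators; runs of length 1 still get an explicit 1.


String: "jjjjrjjjj"
Scanning for consecutive runs:
  'j' x 4
  'r' x 1
  'j' x 4
RLE = "j4r1j4"


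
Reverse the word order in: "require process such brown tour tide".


Original: "require process such brown tour tide"
Words (1..n): require | process | such | brown | tour | tide
Reversed (n..1): tide | tour | brown | such | process | require
Result = "tide tour brown such process require"


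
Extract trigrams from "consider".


Word: "consider" (length 8)
Number of trigrams = 8 - 3 + 1 = 6
  Position 0: "con"
  Position 1: "ons"
  Position 2: "nsi"
  Position 3: "sid"
  Position 4: "ide"
  Position 5: "der"
Trigrams = "con", "ons", "nsi", "sid", "ide", "der"


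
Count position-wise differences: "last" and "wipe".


Comparing character by character (same length = 4):
  Pos 0: 'l' vs 'w' !=
  Pos 1: 'a' vs 'i' !=
  Pos 2: 's' vs 'p' !=
  Pos 3: 't' vs 'e' !=
Hamming distance = 4


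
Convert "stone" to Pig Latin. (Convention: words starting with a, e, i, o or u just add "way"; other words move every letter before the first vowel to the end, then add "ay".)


Word: "stone"
Starts with consonant(s) → move to end, add 'ay'
Consonant cluster: "st"
Pig Latin = "onestay"


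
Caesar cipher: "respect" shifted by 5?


Word: "respect"
Shift: 5
Each letter → (letter + shift) mod 26:
  'r' (17) + 5 = 22 → 'w'
  'e' (4) + 5 = 9 → 'j'
  's' (18) + 5 = 23 → 'x'
  'p' (15) + 5 = 20 → 'u'
  'e' (4) + 5 = 9 → 'j'
  'c' (2) + 5 = 7 → 'h'
  't' (19) + 5 = 24 → 'y'
Result = "wjxujhy"


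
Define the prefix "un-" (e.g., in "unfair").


Prefix: un-
Example: unfair = un- + fair
Meaning = not / reverse


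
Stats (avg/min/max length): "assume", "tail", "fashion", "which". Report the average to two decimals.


Lengths: "assume"=6, "tail"=4, "fashion"=7, "which"=5
Sum = 22, Count = 4
Average = 22/4 = 5.50
= avg=5.50, min=4, max=7


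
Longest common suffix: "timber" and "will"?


Word 1: "timber"
Word 2: "will"
Comparing from end:
  Pos -1: 'r' != 'l' (stop)
LCS = "" (length 0)


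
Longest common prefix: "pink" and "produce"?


Word 1: "pink"
Word 2: "produce"
Comparing from start:
  Pos 0: 'p' == 'p'
  Pos 1: 'i' != 'r' (stop)
LCP = "p" (length 1)


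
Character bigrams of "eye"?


Word: "eye" (length 3)
Number of bigrams = 3 - 2 + 1 = 2
  Position 0: "ey"
  Position 1: "ye"
Bigrams = "ey", "ye"


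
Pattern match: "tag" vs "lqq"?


Pattern of "tag": [0, 1, 2]
Pattern of "lqq": [0, 1, 1]
Patterns do not match
Same pattern = No


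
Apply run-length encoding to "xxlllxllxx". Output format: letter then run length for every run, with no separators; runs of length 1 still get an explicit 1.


String: "xxlllxllxx"
Scanning for consecutive runs:
  'x' x 2
  'l' x 3
  'x' x 1
  'l' x 2
  'x' x 2
RLE = "x2l3x1l2x2"


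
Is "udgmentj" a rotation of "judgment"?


Word: "judgment", Candidate: "udgmentj"
Method: check if candidate is substring of word+word
"judgmentjudgment" contains "udgmentj"? Yes
Is rotation = Yes


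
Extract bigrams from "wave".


Word: "wave" (length 4)
Number of bigrams = 4 - 2 + 1 = 3
  Position 0: "wa"
  Position 1: "av"
  Position 2: "ve"
Bigrams = "wa", "av", "ve"


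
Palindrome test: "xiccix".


Word: "xiccix"
Reversed: "xiccix"
Forward == Backward? xiccix == xiccix
Palindrome = Yes


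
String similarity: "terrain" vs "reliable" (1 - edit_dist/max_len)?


Word 1: "terrain" (length 7)
Word 2: "reliable" (length 8)
One optimal edit sequence:
  1. substitute 't' -> 'r'  (+1)
  2. keep 'e'
  3. substitute 'r' -> 'l'  (+1)
  4. substitute 'r' -> 'i'  (+1)
  5. keep 'a'
  6. insert 'b'  (+1)
  7. substitute 'i' -> 'l'  (+1)
  8. substitute 'n' -> 'e'  (+1)
Edit distance = 6
Max length = max(7, 8) = 8
Similarity = 1 - 6/8
= 0.2500


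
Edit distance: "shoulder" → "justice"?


Word 1: "shoulder" (length 8)
Word 2: "justice" (length 7)
One optimal edit sequence (insert/delete/substitute each cost 1):
  1. substitute 's' -> 'j'  (+1)
  2. substitute 'h' -> 'u'  (+1)
  3. substitute 'o' -> 's'  (+1)
  4. substitute 'u' -> 't'  (+1)
  5. substitute 'l' -> 'i'  (+1)
  6. substitute 'd' -> 'c'  (+1)
  7. keep 'e'
  8. delete 'r'  (+1)
Total edit operations: 7
Edit distance = 7


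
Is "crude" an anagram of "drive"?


Word 1: "drive" → sorted: deirv
Word 2: "crude" → sorted: cderu
Same letters? deirv != cderu
Anagram = No


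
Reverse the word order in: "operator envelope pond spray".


Original: "operator envelope pond spray"
Words (1..n): operator | envelope | pond | spray
Reversed (n..1): spray | pond | envelope | operator
Result = "spray pond envelope operator"


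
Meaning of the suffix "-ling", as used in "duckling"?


Suffix: -ling
Example: duckling = duck + -ling
Meaning = small / young


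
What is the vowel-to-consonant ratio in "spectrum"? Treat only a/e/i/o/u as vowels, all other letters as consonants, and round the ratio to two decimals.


Word: "spectrum"
Vowels (a,e,i,o,u): 2
Consonants: 6
Ratio = 2/6
= 0.33


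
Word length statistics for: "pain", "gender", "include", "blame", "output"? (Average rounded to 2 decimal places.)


Lengths: "pain"=4, "gender"=6, "include"=7, "blame"=5, "output"=6
Sum = 28, Count = 5
Average = 28/5 = 5.60
= avg=5.60, min=4, max=7


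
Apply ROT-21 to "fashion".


Word: "fashion"
Shift: 21
Each letter → (letter + shift) mod 26:
  'f' (5) + 21 = 0 → 'a'
  'a' (0) + 21 = 21 → 'v'
  's' (18) + 21 = 13 → 'n'
  'h' (7) + 21 = 2 → 'c'
  'i' (8) + 21 = 3 → 'd'
  'o' (14) + 21 = 9 → 'j'
  'n' (13) + 21 = 8 → 'i'
Result = "avncdji"


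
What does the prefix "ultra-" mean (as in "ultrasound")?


Prefix: ultra-
Example: ultrasound = ultra- + sound
Meaning = beyond


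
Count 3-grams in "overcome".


Word: "overcome" (length 8)
Number of 3-grams = length - 3 + 1 = 8 - 3 + 1
= 6


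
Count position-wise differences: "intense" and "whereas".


Comparing character by character (same length = 7):
  Pos 0: 'i' vs 'w' !=
  Pos 1: 'n' vs 'h' !=
  Pos 2: 't' vs 'e' !=
  Pos 3: 'e' vs 'r' !=
  Pos 4: 'n' vs 'e' !=
  Pos 5: 's' vs 'a' !=
  Pos 6: 'e' vs 's' !=
Hamming distance = 7


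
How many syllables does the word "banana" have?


Word: "banana"
Syllable breakdown: ba-na-na
Counting: 3 parts
= 3 syllables


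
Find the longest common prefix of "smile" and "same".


Word 1: "smile"
Word 2: "same"
Comparing from start:
  Pos 0: 's' == 's'
  Pos 1: 'm' != 'a' (stop)
LCP = "s" (length 1)


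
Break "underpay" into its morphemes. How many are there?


Word: "underpay"
Morphemes: under- / pay
Each morpheme carries meaning
= 2 morphemes


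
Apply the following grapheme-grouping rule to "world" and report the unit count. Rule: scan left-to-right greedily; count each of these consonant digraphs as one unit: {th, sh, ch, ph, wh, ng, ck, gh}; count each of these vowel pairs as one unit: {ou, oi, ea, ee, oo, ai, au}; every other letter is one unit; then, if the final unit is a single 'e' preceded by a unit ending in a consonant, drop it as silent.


Word: "world" (5 letters)
Left-to-right scan:
  1. 'w' (letter)
  2. 'o' (letter)
  3. 'r' (letter)
  4. 'l' (letter)
  5. 'd' (letter)
Units from scan: 5
Sound units = 5 units
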